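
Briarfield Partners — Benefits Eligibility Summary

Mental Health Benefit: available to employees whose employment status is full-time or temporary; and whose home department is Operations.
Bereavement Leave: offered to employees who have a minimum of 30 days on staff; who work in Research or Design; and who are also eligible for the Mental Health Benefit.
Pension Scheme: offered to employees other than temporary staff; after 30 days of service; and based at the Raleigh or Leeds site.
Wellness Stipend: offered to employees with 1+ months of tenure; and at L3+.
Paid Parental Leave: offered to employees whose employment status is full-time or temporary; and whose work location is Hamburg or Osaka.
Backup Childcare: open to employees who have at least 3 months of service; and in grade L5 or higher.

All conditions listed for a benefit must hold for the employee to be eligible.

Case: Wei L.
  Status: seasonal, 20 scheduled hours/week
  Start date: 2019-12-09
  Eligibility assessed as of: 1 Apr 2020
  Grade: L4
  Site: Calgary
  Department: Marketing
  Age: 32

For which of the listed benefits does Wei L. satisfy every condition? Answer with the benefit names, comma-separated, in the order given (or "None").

Service from 2019-12-09 to 1 Apr 2020: 114 days.
Mental Health Benefit — status seasonal ✗ (requires full-time or temporary) → not eligible.
Bereavement Leave — service 114 days ≥ 30 days ✓; dept Marketing ✗ → not eligible.
Pension Scheme — status seasonal ✓ (not excluded); service 114 days ≥ 30 days ✓; site Calgary ✗ (not Raleigh or Leeds) → not eligible.
Wellness Stipend — service 114 days ≥ 1 month (≈30 days) ✓; grade L4 ≥ L3 ✓ → eligible.
Paid Parental Leave — status seasonal ✗ (requires full-time or temporary) → not eligible.
Backup Childcare — service 114 days ≥ 3 months (≈90 days) ✓; grade L4 < L5 ✗ → not eligible.

Wellness Stipend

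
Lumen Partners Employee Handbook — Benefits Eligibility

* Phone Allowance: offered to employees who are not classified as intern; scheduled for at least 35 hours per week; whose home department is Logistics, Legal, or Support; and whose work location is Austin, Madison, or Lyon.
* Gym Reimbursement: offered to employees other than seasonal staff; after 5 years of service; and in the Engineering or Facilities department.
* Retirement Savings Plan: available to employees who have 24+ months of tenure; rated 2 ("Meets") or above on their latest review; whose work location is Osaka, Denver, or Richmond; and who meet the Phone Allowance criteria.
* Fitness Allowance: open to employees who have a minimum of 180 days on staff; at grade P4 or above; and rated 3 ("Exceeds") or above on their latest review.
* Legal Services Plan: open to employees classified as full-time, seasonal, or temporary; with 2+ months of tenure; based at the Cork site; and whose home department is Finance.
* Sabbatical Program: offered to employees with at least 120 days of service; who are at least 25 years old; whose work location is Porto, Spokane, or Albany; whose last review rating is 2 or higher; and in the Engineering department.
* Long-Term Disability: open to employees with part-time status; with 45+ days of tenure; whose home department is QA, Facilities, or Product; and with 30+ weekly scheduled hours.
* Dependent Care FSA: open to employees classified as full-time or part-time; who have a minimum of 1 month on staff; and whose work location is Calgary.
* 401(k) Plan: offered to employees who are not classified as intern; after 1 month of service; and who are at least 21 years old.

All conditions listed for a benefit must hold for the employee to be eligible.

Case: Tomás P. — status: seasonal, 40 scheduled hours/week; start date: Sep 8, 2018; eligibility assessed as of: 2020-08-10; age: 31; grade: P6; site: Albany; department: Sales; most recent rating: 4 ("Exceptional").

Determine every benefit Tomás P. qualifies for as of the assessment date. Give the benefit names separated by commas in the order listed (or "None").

Fitness Allowance, 401(k) Plan

Service from Sep 8, 2018 to 2020-08-10: 702 days.
Phone Allowance — status seasonal ✓ (not excluded); 40 hrs/wk ≥ 35 ✓; dept Sales ✗ → not eligible.
Gym Reimbursement — status seasonal ✗ (excluded) → not eligible.
Retirement Savings Plan — service 702 days < 24 months (≈720 days) ✗ → not eligible.
Fitness Allowance — service 702 days ≥ 180 days ✓; grade P6 ≥ P4 ✓; rating 4 ≥ 3 ✓ → eligible.
Legal Services Plan — status seasonal ✓; service 702 days ≥ 2 months (≈60 days) ✓; site Albany ✗ (not Cork) → not eligible.
Sabbatical Program — service 702 days ≥ 120 days ✓; age 31 ≥ 25 ✓; site Albany ✓; rating 4 ≥ 2 ✓; dept Sales ✗ → not eligible.
Long-Term Disability — status seasonal ✗ (requires part-time) → not eligible.
Dependent Care FSA — status seasonal ✗ (requires full-time or part-time) → not eligible.
401(k) Plan — status seasonal ✓ (not excluded); service 702 days ≥ 1 month (≈30 days) ✓; age 31 ≥ 21 ✓ → eligible.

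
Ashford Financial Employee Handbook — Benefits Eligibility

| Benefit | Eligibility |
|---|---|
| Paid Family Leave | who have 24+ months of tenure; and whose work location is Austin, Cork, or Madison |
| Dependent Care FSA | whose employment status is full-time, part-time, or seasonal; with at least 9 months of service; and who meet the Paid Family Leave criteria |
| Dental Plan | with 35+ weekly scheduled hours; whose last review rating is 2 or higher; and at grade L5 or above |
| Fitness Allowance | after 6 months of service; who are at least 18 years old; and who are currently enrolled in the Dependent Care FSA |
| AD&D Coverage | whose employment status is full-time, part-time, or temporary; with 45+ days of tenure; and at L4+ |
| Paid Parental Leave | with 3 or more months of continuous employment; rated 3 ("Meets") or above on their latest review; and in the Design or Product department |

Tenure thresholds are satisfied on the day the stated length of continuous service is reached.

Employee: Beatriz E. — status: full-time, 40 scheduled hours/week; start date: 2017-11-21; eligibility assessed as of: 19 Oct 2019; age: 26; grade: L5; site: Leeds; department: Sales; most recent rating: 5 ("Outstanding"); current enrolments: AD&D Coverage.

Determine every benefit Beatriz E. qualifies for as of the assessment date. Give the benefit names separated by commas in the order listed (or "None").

Service from 2017-11-21 to 19 Oct 2019: 697 days.
Paid Family Leave — service 697 days < 24 months (≈720 days) ✗ → not eligible.
Dependent Care FSA — status full-time ✓; service 697 days ≥ 9 months (≈270 days) ✓; not eligible for Paid Family Leave ✗ → not eligible.
Dental Plan — 40 hrs/wk ≥ 35 ✓; rating 5 ≥ 2 ✓; grade L5 ≥ L5 ✓ → eligible.
Fitness Allowance — service 697 days ≥ 6 months (≈180 days) ✓; age 26 ≥ 18 ✓; not enrolled in Dependent Care FSA ✗ → not eligible.
AD&D Coverage — status full-time ✓; service 697 days ≥ 45 days ✓; grade L5 ≥ L4 ✓ → eligible.
Paid Parental Leave — service 697 days ≥ 3 months (≈90 days) ✓; rating 5 ≥ 3 ✓; dept Sales ✗ → not eligible.

Dental Plan, AD&D Coverage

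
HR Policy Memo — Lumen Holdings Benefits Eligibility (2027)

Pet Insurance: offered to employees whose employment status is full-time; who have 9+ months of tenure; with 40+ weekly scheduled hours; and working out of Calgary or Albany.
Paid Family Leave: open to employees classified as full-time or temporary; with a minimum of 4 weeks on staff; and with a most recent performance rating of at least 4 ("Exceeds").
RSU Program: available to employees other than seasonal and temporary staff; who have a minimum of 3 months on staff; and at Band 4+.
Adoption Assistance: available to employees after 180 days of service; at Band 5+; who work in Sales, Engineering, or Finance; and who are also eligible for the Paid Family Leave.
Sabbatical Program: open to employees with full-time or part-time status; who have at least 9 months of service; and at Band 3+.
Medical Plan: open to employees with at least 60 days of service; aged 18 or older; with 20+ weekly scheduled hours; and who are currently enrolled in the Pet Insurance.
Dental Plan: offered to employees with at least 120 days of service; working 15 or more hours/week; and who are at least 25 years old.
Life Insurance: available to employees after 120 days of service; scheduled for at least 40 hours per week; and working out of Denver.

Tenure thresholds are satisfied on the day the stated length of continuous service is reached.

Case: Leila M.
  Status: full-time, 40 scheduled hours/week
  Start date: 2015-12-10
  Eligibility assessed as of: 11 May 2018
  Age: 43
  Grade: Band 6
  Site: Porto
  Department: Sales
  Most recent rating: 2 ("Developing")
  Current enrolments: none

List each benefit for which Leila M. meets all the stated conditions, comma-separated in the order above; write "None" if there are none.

RSU Program, Sabbatical Program, Dental Plan

Service from 2015-12-10 to 11 May 2018: 883 days.
Pet Insurance — status full-time ✓; service 883 days ≥ 9 months (≈270 days) ✓; 40 hrs/wk ≥ 40 ✓; site Porto ✗ (not Calgary or Albany) → not eligible.
Paid Family Leave — status full-time ✓; service 883 days ≥ 4 weeks (≈28 days) ✓; rating 2 < 4 ✗ → not eligible.
RSU Program — status full-time ✓ (not excluded); service 883 days ≥ 3 months (≈90 days) ✓; grade Band 6 ≥ Band 4 ✓ → eligible.
Adoption Assistance — service 883 days ≥ 180 days ✓; grade Band 6 ≥ Band 5 ✓; dept Sales ✓; not eligible for Paid Family Leave ✗ → not eligible.
Sabbatical Program — status full-time ✓; service 883 days ≥ 9 months (≈270 days) ✓; grade Band 6 ≥ Band 3 ✓ → eligible.
Medical Plan — service 883 days ≥ 60 days ✓; age 43 ≥ 18 ✓; 40 hrs/wk ≥ 20 ✓; not enrolled in Pet Insurance ✗ → not eligible.
Dental Plan — service 883 days ≥ 120 days ✓; 40 hrs/wk ≥ 15 ✓; age 43 ≥ 25 ✓ → eligible.
Life Insurance — service 883 days ≥ 120 days ✓; 40 hrs/wk ≥ 40 ✓; site Porto ✗ (not Denver) → not eligible.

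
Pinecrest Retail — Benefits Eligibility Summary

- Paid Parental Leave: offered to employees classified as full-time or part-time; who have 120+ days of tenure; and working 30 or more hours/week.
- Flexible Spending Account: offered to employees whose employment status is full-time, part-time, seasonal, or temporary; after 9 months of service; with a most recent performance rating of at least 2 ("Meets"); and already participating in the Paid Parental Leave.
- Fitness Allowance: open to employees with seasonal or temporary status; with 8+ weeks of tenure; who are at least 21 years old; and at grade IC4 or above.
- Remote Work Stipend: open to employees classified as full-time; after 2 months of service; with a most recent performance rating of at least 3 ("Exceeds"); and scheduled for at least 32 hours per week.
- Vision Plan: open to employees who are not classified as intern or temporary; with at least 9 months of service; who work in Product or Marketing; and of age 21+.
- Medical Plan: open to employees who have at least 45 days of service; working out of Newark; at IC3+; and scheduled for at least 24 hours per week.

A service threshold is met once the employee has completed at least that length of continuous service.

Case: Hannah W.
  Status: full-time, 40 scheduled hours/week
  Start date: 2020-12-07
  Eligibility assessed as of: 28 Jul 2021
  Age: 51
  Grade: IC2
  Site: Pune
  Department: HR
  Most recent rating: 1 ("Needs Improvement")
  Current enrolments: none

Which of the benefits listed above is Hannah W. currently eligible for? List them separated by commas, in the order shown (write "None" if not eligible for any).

Service from 2020-12-07 to 28 Jul 2021: 233 days.
Paid Parental Leave — status full-time ✓; service 233 days ≥ 120 days ✓; 40 hrs/wk ≥ 30 ✓ → eligible.
Flexible Spending Account — status full-time ✓; service 233 days < 9 months (≈270 days) ✗ → not eligible.
Fitness Allowance — status full-time ✗ (requires seasonal or temporary) → not eligible.
Remote Work Stipend — status full-time ✓; service 233 days ≥ 2 months (≈60 days) ✓; rating 1 < 3 ✗ → not eligible.
Vision Plan — status full-time ✓ (not excluded); service 233 days < 9 months (≈270 days) ✗ → not eligible.
Medical Plan — service 233 days ≥ 45 days ✓; site Pune ✗ (not Newark) → not eligible.

Paid Parental Leave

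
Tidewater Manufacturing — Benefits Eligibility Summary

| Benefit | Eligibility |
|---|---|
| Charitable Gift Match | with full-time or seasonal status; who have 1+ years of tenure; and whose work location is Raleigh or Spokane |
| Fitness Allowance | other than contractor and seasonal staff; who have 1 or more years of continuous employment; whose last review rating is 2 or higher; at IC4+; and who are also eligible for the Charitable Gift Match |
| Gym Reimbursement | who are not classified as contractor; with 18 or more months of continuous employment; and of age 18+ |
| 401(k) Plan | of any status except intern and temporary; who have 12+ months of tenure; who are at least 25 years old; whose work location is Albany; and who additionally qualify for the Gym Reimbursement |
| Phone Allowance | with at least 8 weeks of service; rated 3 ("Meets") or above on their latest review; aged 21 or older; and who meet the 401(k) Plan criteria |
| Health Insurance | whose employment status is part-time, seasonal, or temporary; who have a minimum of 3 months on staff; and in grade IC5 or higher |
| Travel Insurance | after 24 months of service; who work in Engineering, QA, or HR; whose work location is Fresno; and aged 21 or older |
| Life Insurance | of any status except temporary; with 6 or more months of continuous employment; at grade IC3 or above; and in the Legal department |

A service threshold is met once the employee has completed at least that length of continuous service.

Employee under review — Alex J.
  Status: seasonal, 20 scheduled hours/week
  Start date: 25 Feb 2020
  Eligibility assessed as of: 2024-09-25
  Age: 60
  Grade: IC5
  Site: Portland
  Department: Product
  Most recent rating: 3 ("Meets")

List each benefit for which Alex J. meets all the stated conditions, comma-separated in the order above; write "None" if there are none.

Service from 25 Feb 2020 to 2024-09-25: 1674 days.
Charitable Gift Match — status seasonal ✓; service 1674 days ≥ 1 year (≈365 days) ✓; site Portland ✗ (not Raleigh or Spokane) → not eligible.
Fitness Allowance — status seasonal ✗ (excluded) → not eligible.
Gym Reimbursement — status seasonal ✓ (not excluded); service 1674 days ≥ 18 months (≈540 days) ✓; age 60 ≥ 18 ✓ → eligible.
401(k) Plan — status seasonal ✓ (not excluded); service 1674 days ≥ 12 months (≈360 days) ✓; age 60 ≥ 25 ✓; site Portland ✗ (not Albany) → not eligible.
Phone Allowance — service 1674 days ≥ 8 weeks (≈56 days) ✓; rating 3 ≥ 3 ✓; age 60 ≥ 21 ✓; not eligible for 401(k) Plan ✗ → not eligible.
Health Insurance — status seasonal ✓; service 1674 days ≥ 3 months (≈90 days) ✓; grade IC5 ≥ IC5 ✓ → eligible.
Travel Insurance — service 1674 days ≥ 24 months (≈720 days) ✓; dept Product ✗ → not eligible.
Life Insurance — status seasonal ✓ (not excluded); service 1674 days ≥ 6 months (≈180 days) ✓; grade IC5 ≥ IC3 ✓; dept Product ✗ → not eligible.

Gym Reimbursement, Health Insurance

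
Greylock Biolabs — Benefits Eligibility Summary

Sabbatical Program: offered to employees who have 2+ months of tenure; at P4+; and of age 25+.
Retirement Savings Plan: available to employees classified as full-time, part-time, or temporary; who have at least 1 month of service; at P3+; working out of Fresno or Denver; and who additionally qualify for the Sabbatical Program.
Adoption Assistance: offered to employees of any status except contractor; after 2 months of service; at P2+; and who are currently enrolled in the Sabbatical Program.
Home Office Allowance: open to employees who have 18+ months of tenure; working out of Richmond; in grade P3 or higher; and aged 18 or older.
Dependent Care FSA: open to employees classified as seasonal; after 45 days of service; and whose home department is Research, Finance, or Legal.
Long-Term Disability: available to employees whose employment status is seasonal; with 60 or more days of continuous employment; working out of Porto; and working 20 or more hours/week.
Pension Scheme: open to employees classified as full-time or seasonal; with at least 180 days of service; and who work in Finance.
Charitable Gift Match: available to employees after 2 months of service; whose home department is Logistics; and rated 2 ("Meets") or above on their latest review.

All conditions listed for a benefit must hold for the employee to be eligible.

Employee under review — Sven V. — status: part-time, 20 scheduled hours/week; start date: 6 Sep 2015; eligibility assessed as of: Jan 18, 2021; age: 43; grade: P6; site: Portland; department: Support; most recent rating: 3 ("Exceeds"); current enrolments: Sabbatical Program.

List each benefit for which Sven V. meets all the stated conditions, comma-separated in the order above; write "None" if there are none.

Sabbatical Program, Adoption Assistance

Service from 6 Sep 2015 to Jan 18, 2021: 1961 days.
Sabbatical Program — service 1961 days ≥ 2 months (≈60 days) ✓; grade P6 ≥ P4 ✓; age 43 ≥ 25 ✓ → eligible.
Retirement Savings Plan — status part-time ✓; service 1961 days ≥ 1 month (≈30 days) ✓; grade P6 ≥ P3 ✓; site Portland ✗ (not Fresno or Denver) → not eligible.
Adoption Assistance — status part-time ✓ (not excluded); service 1961 days ≥ 2 months (≈60 days) ✓; grade P6 ≥ P2 ✓; enrolled in Sabbatical Program ✓ → eligible.
Home Office Allowance — service 1961 days ≥ 18 months (≈540 days) ✓; site Portland ✗ (not Richmond) → not eligible.
Dependent Care FSA — status part-time ✗ (requires seasonal) → not eligible.
Long-Term Disability — status part-time ✗ (requires seasonal) → not eligible.
Pension Scheme — status part-time ✗ (requires full-time or seasonal) → not eligible.
Charitable Gift Match — service 1961 days ≥ 2 months (≈60 days) ✓; dept Support ✗ → not eligible.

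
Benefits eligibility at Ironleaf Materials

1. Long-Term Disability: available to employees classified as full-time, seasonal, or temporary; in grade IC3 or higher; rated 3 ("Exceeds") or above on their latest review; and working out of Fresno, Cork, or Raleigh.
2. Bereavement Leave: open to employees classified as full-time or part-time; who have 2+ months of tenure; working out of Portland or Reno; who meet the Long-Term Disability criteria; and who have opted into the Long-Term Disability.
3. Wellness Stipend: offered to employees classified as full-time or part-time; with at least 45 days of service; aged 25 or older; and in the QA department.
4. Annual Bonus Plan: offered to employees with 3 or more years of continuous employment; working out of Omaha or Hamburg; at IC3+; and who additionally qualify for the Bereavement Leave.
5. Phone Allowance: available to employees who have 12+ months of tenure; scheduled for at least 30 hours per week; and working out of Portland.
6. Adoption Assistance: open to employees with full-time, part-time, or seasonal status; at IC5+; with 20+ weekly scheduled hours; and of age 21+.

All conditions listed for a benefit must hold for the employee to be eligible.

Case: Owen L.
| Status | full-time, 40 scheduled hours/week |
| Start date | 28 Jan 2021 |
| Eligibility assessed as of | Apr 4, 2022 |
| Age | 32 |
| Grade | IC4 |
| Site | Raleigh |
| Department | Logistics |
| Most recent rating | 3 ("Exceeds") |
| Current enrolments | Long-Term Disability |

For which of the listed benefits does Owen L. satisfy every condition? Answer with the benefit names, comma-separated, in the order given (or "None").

Service from 28 Jan 2021 to Apr 4, 2022: 431 days.
Long-Term Disability — status full-time ✓; grade IC4 ≥ IC3 ✓; rating 3 ≥ 3 ✓; site Raleigh ✓ → eligible.
Bereavement Leave — status full-time ✓; service 431 days ≥ 2 months (≈60 days) ✓; site Raleigh ✗ (not Portland or Reno) → not eligible.
Wellness Stipend — status full-time ✓; service 431 days ≥ 45 days ✓; age 32 ≥ 25 ✓; dept Logistics ✗ → not eligible.
Annual Bonus Plan — service 431 days < 3 years (≈1095 days) ✗ → not eligible.
Phone Allowance — service 431 days ≥ 12 months (≈360 days) ✓; 40 hrs/wk ≥ 30 ✓; site Raleigh ✗ (not Portland) → not eligible.
Adoption Assistance — status full-time ✓; grade IC4 < IC5 ✗ → not eligible.

Long-Term Disability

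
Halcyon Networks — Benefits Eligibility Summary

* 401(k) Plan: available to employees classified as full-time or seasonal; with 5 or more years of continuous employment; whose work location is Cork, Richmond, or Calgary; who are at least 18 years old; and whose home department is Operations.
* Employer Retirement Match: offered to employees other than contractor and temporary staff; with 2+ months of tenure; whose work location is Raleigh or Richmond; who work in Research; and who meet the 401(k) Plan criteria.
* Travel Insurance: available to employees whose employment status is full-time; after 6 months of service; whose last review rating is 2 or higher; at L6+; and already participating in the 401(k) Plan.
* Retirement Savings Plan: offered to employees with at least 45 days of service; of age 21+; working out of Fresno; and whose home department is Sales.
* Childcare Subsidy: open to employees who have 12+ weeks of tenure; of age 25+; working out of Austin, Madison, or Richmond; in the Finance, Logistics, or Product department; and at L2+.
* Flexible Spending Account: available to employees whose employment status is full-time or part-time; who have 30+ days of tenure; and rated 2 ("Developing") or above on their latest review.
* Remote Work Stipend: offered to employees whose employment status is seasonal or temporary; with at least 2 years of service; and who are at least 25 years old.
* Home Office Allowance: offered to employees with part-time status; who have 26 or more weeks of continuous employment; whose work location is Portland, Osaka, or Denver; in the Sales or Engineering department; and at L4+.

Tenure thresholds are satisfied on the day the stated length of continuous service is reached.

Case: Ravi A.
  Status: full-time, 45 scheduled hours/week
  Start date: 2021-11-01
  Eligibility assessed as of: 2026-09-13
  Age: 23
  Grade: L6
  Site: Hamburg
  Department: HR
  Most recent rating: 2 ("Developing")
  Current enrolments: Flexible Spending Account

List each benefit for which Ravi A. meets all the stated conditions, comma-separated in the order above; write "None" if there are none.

Flexible Spending Account

Service from 2021-11-01 to 2026-09-13: 1777 days.
401(k) Plan — status full-time ✓; service 1777 days < 5 years (≈1825 days) ✗ → not eligible.
Employer Retirement Match — status full-time ✓ (not excluded); service 1777 days ≥ 2 months (≈60 days) ✓; site Hamburg ✗ (not Raleigh or Richmond) → not eligible.
Travel Insurance — status full-time ✓; service 1777 days ≥ 6 months (≈180 days) ✓; rating 2 ≥ 2 ✓; grade L6 ≥ L6 ✓; not enrolled in 401(k) Plan ✗ → not eligible.
Retirement Savings Plan — service 1777 days ≥ 45 days ✓; age 23 ≥ 21 ✓; site Hamburg ✗ (not Fresno) → not eligible.
Childcare Subsidy — service 1777 days ≥ 12 weeks (≈84 days) ✓; age 23 < 25 ✗ → not eligible.
Flexible Spending Account — status full-time ✓; service 1777 days ≥ 30 days ✓; rating 2 ≥ 2 ✓ → eligible.
Remote Work Stipend — status full-time ✗ (requires seasonal or temporary) → not eligible.
Home Office Allowance — status full-time ✗ (requires part-time) → not eligible.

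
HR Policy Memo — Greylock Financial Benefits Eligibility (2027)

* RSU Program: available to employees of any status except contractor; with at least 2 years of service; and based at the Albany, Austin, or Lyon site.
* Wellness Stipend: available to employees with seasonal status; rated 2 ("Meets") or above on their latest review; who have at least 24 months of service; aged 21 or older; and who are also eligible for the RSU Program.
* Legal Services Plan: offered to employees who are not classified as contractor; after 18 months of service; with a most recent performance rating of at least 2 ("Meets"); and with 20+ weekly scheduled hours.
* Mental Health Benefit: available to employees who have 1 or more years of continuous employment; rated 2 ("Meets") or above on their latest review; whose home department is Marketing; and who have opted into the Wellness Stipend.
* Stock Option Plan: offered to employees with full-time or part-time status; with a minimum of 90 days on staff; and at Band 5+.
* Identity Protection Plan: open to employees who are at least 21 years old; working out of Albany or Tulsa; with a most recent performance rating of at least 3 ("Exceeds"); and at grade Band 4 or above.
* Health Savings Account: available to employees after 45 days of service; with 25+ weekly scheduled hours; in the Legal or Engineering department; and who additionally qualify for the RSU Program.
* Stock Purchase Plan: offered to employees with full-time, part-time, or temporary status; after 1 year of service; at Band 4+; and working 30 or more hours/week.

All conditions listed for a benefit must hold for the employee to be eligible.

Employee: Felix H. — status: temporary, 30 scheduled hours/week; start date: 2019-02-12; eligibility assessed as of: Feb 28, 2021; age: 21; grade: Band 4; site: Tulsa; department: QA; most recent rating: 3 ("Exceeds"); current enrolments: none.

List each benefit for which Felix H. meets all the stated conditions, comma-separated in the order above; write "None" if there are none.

Legal Services Plan, Identity Protection Plan, Stock Purchase Plan

Service from 2019-02-12 to Feb 28, 2021: 747 days.
RSU Program — status temporary ✓ (not excluded); service 747 days ≥ 2 years (≈730 days) ✓; site Tulsa ✗ (not Albany, Austin, or Lyon) → not eligible.
Wellness Stipend — status temporary ✗ (requires seasonal) → not eligible.
Legal Services Plan — status temporary ✓ (not excluded); service 747 days ≥ 18 months (≈540 days) ✓; rating 3 ≥ 2 ✓; 30 hrs/wk ≥ 20 ✓ → eligible.
Mental Health Benefit — service 747 days ≥ 1 year (≈365 days) ✓; rating 3 ≥ 2 ✓; dept QA ✗ → not eligible.
Stock Option Plan — status temporary ✗ (requires full-time or part-time) → not eligible.
Identity Protection Plan — age 21 ≥ 21 ✓; site Tulsa ✓; rating 3 ≥ 3 ✓; grade Band 4 ≥ Band 4 ✓ → eligible.
Health Savings Account — service 747 days ≥ 45 days ✓; 30 hrs/wk ≥ 25 ✓; dept QA ✗ → not eligible.
Stock Purchase Plan — status temporary ✓; service 747 days ≥ 1 year (≈365 days) ✓; grade Band 4 ≥ Band 4 ✓; 30 hrs/wk ≥ 30 ✓ → eligible.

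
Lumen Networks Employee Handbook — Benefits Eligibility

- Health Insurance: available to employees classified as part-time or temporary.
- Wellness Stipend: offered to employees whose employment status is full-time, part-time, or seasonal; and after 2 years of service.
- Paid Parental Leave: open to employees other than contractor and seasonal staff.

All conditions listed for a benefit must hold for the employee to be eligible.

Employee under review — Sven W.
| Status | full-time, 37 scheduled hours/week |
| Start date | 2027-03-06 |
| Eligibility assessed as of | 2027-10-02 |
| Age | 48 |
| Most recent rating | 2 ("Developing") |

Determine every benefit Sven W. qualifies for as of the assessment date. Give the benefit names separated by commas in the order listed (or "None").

Paid Parental Leave

Service from 2027-03-06 to 2027-10-02: 210 days.
Health Insurance — status full-time ✗ (requires part-time or temporary) → not eligible.
Wellness Stipend — status full-time ✓; service 210 days < 2 years (≈730 days) ✗ → not eligible.
Paid Parental Leave — status full-time ✓ (not excluded) → eligible.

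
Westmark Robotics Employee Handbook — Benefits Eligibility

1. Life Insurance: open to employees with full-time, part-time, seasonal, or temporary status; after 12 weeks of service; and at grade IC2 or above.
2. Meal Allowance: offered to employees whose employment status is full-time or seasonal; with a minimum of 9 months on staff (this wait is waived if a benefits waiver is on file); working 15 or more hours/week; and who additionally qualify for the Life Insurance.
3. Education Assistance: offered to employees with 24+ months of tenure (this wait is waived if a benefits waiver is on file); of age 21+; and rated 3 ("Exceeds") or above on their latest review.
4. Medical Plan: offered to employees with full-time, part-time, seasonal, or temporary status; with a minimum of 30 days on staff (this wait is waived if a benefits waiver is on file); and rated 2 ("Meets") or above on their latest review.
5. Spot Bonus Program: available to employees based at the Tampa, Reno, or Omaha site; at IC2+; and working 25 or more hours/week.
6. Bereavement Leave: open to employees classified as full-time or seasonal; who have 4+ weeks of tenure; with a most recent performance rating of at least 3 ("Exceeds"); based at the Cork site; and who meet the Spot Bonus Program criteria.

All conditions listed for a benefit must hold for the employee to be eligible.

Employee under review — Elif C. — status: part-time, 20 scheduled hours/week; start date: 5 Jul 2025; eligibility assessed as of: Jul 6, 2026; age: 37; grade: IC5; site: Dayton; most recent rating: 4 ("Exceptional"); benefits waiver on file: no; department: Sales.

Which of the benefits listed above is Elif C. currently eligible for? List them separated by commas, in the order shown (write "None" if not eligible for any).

Service from 5 Jul 2025 to Jul 6, 2026: 366 days.
Life Insurance — status part-time ✓; service 366 days ≥ 12 weeks (≈84 days) ✓; grade IC5 ≥ IC2 ✓ → eligible.
Meal Allowance — status part-time ✗ (requires full-time or seasonal) → not eligible.
Education Assistance — no waiver, service 366 days < 24 months (≈720 days) ✗ → not eligible.
Medical Plan — status part-time ✓; no waiver, service 366 days ≥ 30 days ✓; rating 4 ≥ 2 ✓ → eligible.
Spot Bonus Program — site Dayton ✗ (not Tampa, Reno, or Omaha) → not eligible.
Bereavement Leave — status part-time ✗ (requires full-time or seasonal) → not eligible.

Life Insurance, Medical Plan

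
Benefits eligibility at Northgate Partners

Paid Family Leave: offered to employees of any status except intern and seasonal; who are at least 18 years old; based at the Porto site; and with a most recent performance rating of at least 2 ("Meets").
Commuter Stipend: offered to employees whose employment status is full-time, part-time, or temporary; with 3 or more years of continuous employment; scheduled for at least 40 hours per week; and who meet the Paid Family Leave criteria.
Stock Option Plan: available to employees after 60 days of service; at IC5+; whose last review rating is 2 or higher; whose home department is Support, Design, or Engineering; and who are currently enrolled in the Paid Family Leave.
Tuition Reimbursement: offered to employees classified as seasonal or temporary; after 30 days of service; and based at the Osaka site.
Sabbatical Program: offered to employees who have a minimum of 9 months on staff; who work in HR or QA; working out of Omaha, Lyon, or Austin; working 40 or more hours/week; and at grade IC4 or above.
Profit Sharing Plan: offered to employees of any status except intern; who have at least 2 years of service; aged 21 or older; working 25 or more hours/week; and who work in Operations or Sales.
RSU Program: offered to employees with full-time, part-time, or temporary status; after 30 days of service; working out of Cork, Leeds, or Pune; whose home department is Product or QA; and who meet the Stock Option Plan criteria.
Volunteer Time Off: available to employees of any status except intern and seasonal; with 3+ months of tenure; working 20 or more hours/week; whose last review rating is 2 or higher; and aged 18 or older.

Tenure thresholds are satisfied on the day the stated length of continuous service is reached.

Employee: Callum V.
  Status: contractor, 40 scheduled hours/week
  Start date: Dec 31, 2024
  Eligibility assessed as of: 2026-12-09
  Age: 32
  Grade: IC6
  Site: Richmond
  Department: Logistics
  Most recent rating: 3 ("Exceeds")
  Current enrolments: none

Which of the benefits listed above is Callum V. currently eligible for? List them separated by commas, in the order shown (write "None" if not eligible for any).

Service from Dec 31, 2024 to 2026-12-09: 708 days.
Paid Family Leave — status contractor ✓ (not excluded); age 32 ≥ 18 ✓; site Richmond ✗ (not Porto) → not eligible.
Commuter Stipend — status contractor ✗ (requires full-time, part-time, or temporary) → not eligible.
Stock Option Plan — service 708 days ≥ 60 days ✓; grade IC6 ≥ IC5 ✓; rating 3 ≥ 2 ✓; dept Logistics ✗ → not eligible.
Tuition Reimbursement — status contractor ✗ (requires seasonal or temporary) → not eligible.
Sabbatical Program — service 708 days ≥ 9 months (≈270 days) ✓; dept Logistics ✗ → not eligible.
Profit Sharing Plan — status contractor ✓ (not excluded); service 708 days < 2 years (≈730 days) ✗ → not eligible.
RSU Program — status contractor ✗ (requires full-time, part-time, or temporary) → not eligible.
Volunteer Time Off — status contractor ✓ (not excluded); service 708 days ≥ 3 months (≈90 days) ✓; 40 hrs/wk ≥ 20 ✓; rating 3 ≥ 2 ✓; age 32 ≥ 18 ✓ → eligible.

Volunteer Time Off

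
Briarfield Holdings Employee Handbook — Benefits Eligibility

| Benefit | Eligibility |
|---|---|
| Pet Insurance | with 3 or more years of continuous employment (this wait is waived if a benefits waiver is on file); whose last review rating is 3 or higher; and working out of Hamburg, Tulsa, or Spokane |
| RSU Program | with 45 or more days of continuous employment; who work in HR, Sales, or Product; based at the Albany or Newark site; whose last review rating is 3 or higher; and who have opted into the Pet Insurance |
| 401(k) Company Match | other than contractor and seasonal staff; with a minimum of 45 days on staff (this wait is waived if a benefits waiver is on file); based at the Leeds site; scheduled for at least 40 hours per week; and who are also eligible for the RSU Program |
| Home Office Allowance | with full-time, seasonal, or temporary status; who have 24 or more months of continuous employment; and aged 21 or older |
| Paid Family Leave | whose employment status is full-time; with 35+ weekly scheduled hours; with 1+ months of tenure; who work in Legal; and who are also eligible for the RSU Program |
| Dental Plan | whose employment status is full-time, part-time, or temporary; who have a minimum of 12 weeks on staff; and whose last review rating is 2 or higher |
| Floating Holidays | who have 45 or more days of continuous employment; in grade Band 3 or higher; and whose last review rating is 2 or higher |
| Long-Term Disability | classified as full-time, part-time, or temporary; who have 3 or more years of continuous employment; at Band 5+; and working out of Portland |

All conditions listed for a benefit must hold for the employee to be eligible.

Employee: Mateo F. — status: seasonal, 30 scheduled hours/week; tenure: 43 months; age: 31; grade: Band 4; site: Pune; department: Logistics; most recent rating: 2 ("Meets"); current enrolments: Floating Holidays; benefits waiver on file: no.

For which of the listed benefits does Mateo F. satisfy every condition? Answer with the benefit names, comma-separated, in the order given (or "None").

Home Office Allowance, Floating Holidays

Pet Insurance — no waiver, service 43 months ≥ 3 years (≈1095 days) ✓; rating 2 < 3 ✗ → not eligible.
RSU Program — service 43 months ≥ 45 days ✓; dept Logistics ✗ → not eligible.
401(k) Company Match — status seasonal ✗ (excluded) → not eligible.
Home Office Allowance — status seasonal ✓; service 43 months ≥ 24 months ✓; age 31 ≥ 21 ✓ → eligible.
Paid Family Leave — status seasonal ✗ (requires full-time) → not eligible.
Dental Plan — status seasonal ✗ (requires full-time, part-time, or temporary) → not eligible.
Floating Holidays — service 43 months ≥ 45 days ✓; grade Band 4 ≥ Band 3 ✓; rating 2 ≥ 2 ✓ → eligible.
Long-Term Disability — status seasonal ✗ (requires full-time, part-time, or temporary) → not eligible.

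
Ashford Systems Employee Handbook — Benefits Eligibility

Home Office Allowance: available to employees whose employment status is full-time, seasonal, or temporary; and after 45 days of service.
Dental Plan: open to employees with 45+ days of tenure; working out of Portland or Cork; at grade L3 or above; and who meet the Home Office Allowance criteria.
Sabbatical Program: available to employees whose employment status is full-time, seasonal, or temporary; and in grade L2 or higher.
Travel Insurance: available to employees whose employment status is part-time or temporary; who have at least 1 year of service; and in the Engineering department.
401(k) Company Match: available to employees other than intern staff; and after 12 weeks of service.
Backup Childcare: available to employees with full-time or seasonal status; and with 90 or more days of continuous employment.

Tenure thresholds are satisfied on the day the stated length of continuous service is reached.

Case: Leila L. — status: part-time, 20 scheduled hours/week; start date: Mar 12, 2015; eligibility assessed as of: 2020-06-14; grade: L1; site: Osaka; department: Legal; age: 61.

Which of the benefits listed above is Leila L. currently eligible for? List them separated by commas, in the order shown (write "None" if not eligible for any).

Service from Mar 12, 2015 to 2020-06-14: 1921 days.
Home Office Allowance — status part-time ✗ (requires full-time, seasonal, or temporary) → not eligible.
Dental Plan — service 1921 days ≥ 45 days ✓; site Osaka ✗ (not Portland or Cork) → not eligible.
Sabbatical Program — status part-time ✗ (requires full-time, seasonal, or temporary) → not eligible.
Travel Insurance — status part-time ✓; service 1921 days ≥ 1 year (≈365 days) ✓; dept Legal ✗ → not eligible.
401(k) Company Match — status part-time ✓ (not excluded); service 1921 days ≥ 12 weeks (≈84 days) ✓ → eligible.
Backup Childcare — status part-time ✗ (requires full-time or seasonal) → not eligible.

401(k) Company Match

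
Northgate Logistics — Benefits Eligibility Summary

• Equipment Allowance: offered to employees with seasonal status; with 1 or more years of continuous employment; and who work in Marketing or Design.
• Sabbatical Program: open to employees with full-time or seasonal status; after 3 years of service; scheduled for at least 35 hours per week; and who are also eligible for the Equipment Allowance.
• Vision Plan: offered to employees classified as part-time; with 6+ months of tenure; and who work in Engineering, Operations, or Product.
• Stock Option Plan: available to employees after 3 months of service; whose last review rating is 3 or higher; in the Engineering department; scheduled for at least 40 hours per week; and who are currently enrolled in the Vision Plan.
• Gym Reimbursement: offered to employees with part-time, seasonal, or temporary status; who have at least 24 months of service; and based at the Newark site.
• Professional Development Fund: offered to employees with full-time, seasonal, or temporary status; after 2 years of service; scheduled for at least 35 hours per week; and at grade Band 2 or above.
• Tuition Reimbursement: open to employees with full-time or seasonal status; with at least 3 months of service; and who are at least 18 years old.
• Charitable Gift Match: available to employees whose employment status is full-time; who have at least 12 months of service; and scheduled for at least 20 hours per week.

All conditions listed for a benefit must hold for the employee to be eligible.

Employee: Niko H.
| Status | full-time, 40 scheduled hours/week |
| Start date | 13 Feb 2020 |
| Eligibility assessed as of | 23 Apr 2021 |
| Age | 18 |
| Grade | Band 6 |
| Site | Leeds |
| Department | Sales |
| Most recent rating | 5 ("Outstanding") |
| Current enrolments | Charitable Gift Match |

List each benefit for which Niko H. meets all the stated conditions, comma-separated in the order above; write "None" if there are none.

Service from 13 Feb 2020 to 23 Apr 2021: 435 days.
Equipment Allowance — status full-time ✗ (requires seasonal) → not eligible.
Sabbatical Program — status full-time ✓; service 435 days < 3 years (≈1095 days) ✗ → not eligible.
Vision Plan — status full-time ✗ (requires part-time) → not eligible.
Stock Option Plan — service 435 days ≥ 3 months (≈90 days) ✓; rating 5 ≥ 3 ✓; dept Sales ✗ → not eligible.
Gym Reimbursement — status full-time ✗ (requires part-time, seasonal, or temporary) → not eligible.
Professional Development Fund — status full-time ✓; service 435 days < 2 years (≈730 days) ✗ → not eligible.
Tuition Reimbursement — status full-time ✓; service 435 days ≥ 3 months (≈90 days) ✓; age 18 ≥ 18 ✓ → eligible.
Charitable Gift Match — status full-time ✓; service 435 days ≥ 12 months (≈360 days) ✓; 40 hrs/wk ≥ 20 ✓ → eligible.

Tuition Reimbursement, Charitable Gift Match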